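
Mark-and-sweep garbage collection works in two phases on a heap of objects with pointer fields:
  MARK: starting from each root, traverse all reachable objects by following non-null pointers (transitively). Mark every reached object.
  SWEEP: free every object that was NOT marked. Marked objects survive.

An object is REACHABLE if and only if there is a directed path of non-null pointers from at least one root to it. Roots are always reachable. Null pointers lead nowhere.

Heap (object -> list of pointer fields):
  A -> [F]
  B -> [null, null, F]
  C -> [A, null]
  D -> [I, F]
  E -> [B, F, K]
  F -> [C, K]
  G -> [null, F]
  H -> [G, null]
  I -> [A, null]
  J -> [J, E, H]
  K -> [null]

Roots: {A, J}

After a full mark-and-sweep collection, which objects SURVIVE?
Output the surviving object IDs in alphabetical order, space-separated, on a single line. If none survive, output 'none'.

Answer: A B C E F G H J K

Derivation:
Roots: A J
Mark A: refs=F, marked=A
Mark J: refs=J E H, marked=A J
Mark F: refs=C K, marked=A F J
Mark E: refs=B F K, marked=A E F J
Mark H: refs=G null, marked=A E F H J
Mark C: refs=A null, marked=A C E F H J
Mark K: refs=null, marked=A C E F H J K
Mark B: refs=null null F, marked=A B C E F H J K
Mark G: refs=null F, marked=A B C E F G H J K
Unmarked (collected): D I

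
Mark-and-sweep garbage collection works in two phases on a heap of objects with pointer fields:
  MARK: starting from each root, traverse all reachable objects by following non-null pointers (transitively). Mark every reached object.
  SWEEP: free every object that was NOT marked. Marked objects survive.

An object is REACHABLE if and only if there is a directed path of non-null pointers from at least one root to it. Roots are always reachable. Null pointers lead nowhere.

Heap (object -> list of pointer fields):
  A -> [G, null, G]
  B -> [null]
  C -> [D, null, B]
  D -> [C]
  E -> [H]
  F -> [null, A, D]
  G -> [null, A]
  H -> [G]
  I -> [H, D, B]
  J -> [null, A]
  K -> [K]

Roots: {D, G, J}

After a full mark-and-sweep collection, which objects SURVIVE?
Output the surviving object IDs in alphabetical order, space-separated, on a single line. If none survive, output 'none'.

Roots: D G J
Mark D: refs=C, marked=D
Mark G: refs=null A, marked=D G
Mark J: refs=null A, marked=D G J
Mark C: refs=D null B, marked=C D G J
Mark A: refs=G null G, marked=A C D G J
Mark B: refs=null, marked=A B C D G J
Unmarked (collected): E F H I K

Answer: A B C D G J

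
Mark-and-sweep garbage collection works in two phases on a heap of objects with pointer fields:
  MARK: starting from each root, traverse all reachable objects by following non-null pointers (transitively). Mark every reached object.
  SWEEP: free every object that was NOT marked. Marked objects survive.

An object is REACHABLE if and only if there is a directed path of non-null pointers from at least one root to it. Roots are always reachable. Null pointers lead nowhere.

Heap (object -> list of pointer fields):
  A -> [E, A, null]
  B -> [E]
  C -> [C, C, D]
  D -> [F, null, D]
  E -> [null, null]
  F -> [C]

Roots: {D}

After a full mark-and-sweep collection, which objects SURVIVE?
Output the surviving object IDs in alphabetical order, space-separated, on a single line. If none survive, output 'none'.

Roots: D
Mark D: refs=F null D, marked=D
Mark F: refs=C, marked=D F
Mark C: refs=C C D, marked=C D F
Unmarked (collected): A B E

Answer: C D F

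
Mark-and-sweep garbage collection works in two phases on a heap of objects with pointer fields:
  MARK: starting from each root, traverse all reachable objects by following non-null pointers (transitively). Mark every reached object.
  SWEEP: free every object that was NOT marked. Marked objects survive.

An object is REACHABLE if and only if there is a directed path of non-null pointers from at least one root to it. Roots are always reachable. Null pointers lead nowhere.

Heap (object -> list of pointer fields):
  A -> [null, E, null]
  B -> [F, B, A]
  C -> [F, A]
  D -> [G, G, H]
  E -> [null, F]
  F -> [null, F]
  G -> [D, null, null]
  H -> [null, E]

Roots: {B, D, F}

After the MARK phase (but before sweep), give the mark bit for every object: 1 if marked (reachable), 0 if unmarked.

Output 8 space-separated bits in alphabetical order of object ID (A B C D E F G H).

Answer: 1 1 0 1 1 1 1 1

Derivation:
Roots: B D F
Mark B: refs=F B A, marked=B
Mark D: refs=G G H, marked=B D
Mark F: refs=null F, marked=B D F
Mark A: refs=null E null, marked=A B D F
Mark G: refs=D null null, marked=A B D F G
Mark H: refs=null E, marked=A B D F G H
Mark E: refs=null F, marked=A B D E F G H
Unmarked (collected): C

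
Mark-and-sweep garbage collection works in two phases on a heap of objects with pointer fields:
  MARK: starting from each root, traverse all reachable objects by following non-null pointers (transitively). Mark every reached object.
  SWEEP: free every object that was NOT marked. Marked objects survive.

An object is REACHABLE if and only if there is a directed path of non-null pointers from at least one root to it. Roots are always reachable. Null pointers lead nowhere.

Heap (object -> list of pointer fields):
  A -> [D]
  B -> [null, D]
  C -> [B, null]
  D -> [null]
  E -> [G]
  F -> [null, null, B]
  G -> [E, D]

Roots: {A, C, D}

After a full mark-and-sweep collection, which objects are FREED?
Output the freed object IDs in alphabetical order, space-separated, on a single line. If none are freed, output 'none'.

Roots: A C D
Mark A: refs=D, marked=A
Mark C: refs=B null, marked=A C
Mark D: refs=null, marked=A C D
Mark B: refs=null D, marked=A B C D
Unmarked (collected): E F G

Answer: E F G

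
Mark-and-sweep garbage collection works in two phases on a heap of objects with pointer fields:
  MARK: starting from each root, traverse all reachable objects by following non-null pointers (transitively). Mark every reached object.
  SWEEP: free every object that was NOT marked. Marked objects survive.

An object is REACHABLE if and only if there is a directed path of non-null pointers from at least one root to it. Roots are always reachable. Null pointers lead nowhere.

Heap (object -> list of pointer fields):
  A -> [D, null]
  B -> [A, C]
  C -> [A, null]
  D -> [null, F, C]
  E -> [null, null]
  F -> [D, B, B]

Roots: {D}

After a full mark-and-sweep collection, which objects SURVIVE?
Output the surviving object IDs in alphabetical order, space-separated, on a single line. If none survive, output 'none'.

Answer: A B C D F

Derivation:
Roots: D
Mark D: refs=null F C, marked=D
Mark F: refs=D B B, marked=D F
Mark C: refs=A null, marked=C D F
Mark B: refs=A C, marked=B C D F
Mark A: refs=D null, marked=A B C D F
Unmarked (collected): E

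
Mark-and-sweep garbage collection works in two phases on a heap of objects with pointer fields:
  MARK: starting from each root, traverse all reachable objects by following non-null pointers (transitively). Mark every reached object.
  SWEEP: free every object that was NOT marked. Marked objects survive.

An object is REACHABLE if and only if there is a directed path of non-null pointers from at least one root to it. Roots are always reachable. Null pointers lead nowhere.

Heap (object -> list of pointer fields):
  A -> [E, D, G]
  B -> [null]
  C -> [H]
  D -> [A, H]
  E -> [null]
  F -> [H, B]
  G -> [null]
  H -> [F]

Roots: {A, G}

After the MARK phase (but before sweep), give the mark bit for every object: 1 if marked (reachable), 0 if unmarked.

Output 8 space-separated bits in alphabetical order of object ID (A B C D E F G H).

Roots: A G
Mark A: refs=E D G, marked=A
Mark G: refs=null, marked=A G
Mark E: refs=null, marked=A E G
Mark D: refs=A H, marked=A D E G
Mark H: refs=F, marked=A D E G H
Mark F: refs=H B, marked=A D E F G H
Mark B: refs=null, marked=A B D E F G H
Unmarked (collected): C

Answer: 1 1 0 1 1 1 1 1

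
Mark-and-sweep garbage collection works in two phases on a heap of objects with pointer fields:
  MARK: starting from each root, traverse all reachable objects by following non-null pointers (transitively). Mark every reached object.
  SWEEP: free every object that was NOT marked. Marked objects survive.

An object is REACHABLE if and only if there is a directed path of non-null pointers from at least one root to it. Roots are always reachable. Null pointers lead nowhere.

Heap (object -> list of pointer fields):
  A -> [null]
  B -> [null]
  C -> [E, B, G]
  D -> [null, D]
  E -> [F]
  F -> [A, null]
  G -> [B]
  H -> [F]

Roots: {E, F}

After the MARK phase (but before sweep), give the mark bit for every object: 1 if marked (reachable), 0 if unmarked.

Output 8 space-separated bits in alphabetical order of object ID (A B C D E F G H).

Answer: 1 0 0 0 1 1 0 0

Derivation:
Roots: E F
Mark E: refs=F, marked=E
Mark F: refs=A null, marked=E F
Mark A: refs=null, marked=A E F
Unmarked (collected): B C D G H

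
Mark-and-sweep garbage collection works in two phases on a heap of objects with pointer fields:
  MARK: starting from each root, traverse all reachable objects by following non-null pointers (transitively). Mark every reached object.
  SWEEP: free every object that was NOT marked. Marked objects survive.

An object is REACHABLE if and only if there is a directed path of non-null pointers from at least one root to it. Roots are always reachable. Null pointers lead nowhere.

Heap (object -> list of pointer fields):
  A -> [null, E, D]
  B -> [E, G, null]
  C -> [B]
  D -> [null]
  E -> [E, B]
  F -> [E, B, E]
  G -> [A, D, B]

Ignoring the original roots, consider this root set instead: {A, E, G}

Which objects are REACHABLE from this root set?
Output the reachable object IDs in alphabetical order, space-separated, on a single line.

Roots: A E G
Mark A: refs=null E D, marked=A
Mark E: refs=E B, marked=A E
Mark G: refs=A D B, marked=A E G
Mark D: refs=null, marked=A D E G
Mark B: refs=E G null, marked=A B D E G
Unmarked (collected): C F

Answer: A B D E G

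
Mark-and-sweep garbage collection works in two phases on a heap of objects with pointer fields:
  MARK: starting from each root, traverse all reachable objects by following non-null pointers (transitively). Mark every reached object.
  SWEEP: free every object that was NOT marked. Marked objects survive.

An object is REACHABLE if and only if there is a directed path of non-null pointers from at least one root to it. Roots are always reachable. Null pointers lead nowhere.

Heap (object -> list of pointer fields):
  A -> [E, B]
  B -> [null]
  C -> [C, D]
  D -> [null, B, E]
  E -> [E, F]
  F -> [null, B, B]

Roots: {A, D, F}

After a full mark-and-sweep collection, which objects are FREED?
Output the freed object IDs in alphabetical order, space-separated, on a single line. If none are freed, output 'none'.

Answer: C

Derivation:
Roots: A D F
Mark A: refs=E B, marked=A
Mark D: refs=null B E, marked=A D
Mark F: refs=null B B, marked=A D F
Mark E: refs=E F, marked=A D E F
Mark B: refs=null, marked=A B D E F
Unmarked (collected): C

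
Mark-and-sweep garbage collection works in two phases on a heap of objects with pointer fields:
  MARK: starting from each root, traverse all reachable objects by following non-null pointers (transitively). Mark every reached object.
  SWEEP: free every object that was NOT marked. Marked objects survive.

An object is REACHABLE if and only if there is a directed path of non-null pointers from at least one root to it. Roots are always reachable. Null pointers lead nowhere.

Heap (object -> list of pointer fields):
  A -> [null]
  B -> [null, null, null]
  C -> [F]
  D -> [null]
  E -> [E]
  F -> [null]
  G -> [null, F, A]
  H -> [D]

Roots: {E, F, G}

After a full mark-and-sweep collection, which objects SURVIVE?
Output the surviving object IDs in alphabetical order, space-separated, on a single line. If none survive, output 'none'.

Answer: A E F G

Derivation:
Roots: E F G
Mark E: refs=E, marked=E
Mark F: refs=null, marked=E F
Mark G: refs=null F A, marked=E F G
Mark A: refs=null, marked=A E F G
Unmarked (collected): B C D H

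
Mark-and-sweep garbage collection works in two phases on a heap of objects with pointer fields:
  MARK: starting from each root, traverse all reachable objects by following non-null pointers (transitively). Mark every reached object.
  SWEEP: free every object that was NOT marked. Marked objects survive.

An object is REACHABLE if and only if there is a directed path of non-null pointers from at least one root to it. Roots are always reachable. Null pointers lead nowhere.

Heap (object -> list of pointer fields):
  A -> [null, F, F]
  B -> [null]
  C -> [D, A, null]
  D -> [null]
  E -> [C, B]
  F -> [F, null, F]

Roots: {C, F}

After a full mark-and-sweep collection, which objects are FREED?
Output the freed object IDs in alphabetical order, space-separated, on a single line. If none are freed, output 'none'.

Roots: C F
Mark C: refs=D A null, marked=C
Mark F: refs=F null F, marked=C F
Mark D: refs=null, marked=C D F
Mark A: refs=null F F, marked=A C D F
Unmarked (collected): B E

Answer: B E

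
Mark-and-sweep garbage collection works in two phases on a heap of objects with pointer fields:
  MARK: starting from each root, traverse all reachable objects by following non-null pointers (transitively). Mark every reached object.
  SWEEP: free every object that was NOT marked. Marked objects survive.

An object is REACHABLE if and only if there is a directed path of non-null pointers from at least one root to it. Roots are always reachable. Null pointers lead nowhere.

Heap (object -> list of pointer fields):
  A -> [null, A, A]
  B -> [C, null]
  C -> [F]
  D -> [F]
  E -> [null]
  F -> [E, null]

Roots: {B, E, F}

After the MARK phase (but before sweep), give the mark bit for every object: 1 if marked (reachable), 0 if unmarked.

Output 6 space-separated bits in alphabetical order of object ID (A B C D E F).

Roots: B E F
Mark B: refs=C null, marked=B
Mark E: refs=null, marked=B E
Mark F: refs=E null, marked=B E F
Mark C: refs=F, marked=B C E F
Unmarked (collected): A D

Answer: 0 1 1 0 1 1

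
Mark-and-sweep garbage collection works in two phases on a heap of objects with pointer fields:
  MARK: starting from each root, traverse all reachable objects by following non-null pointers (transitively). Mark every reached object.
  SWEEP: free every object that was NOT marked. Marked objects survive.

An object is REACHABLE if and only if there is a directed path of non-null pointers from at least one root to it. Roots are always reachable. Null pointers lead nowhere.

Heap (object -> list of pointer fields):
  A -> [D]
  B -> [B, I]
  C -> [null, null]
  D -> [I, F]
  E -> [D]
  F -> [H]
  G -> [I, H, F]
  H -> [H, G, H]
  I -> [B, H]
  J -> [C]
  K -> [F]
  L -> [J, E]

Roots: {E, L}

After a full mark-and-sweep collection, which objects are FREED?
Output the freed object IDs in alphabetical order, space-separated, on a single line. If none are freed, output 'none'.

Roots: E L
Mark E: refs=D, marked=E
Mark L: refs=J E, marked=E L
Mark D: refs=I F, marked=D E L
Mark J: refs=C, marked=D E J L
Mark I: refs=B H, marked=D E I J L
Mark F: refs=H, marked=D E F I J L
Mark C: refs=null null, marked=C D E F I J L
Mark B: refs=B I, marked=B C D E F I J L
Mark H: refs=H G H, marked=B C D E F H I J L
Mark G: refs=I H F, marked=B C D E F G H I J L
Unmarked (collected): A K

Answer: A K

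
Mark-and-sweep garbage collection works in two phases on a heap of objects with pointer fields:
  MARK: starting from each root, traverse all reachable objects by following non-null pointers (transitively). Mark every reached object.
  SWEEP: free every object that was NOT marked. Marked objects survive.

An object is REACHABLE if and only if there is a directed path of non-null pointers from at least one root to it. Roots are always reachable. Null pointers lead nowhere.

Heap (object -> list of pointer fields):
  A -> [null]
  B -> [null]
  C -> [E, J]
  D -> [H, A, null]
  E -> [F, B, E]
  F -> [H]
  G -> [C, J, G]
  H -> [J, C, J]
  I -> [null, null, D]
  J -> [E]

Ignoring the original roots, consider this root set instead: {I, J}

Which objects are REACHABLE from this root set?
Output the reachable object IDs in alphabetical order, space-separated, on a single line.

Answer: A B C D E F H I J

Derivation:
Roots: I J
Mark I: refs=null null D, marked=I
Mark J: refs=E, marked=I J
Mark D: refs=H A null, marked=D I J
Mark E: refs=F B E, marked=D E I J
Mark H: refs=J C J, marked=D E H I J
Mark A: refs=null, marked=A D E H I J
Mark F: refs=H, marked=A D E F H I J
Mark B: refs=null, marked=A B D E F H I J
Mark C: refs=E J, marked=A B C D E F H I J
Unmarked (collected): G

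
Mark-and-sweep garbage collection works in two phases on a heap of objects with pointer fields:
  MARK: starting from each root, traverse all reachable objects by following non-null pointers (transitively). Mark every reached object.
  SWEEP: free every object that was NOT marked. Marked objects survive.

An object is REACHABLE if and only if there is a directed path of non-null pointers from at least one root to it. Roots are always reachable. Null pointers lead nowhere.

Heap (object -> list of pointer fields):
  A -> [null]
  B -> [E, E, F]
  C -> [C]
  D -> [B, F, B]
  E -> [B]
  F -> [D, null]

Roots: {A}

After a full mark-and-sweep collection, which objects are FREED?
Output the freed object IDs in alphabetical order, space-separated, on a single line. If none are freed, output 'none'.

Roots: A
Mark A: refs=null, marked=A
Unmarked (collected): B C D E F

Answer: B C D E F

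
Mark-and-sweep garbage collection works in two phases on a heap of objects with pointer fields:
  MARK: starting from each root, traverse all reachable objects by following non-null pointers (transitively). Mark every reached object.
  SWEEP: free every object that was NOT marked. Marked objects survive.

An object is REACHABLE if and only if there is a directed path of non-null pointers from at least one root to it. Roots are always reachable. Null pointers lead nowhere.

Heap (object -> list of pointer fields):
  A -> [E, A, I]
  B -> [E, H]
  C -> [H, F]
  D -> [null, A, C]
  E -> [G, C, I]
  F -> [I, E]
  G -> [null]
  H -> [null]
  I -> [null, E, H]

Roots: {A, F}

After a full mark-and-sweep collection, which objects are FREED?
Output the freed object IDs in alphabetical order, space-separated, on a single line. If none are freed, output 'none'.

Roots: A F
Mark A: refs=E A I, marked=A
Mark F: refs=I E, marked=A F
Mark E: refs=G C I, marked=A E F
Mark I: refs=null E H, marked=A E F I
Mark G: refs=null, marked=A E F G I
Mark C: refs=H F, marked=A C E F G I
Mark H: refs=null, marked=A C E F G H I
Unmarked (collected): B D

Answer: B D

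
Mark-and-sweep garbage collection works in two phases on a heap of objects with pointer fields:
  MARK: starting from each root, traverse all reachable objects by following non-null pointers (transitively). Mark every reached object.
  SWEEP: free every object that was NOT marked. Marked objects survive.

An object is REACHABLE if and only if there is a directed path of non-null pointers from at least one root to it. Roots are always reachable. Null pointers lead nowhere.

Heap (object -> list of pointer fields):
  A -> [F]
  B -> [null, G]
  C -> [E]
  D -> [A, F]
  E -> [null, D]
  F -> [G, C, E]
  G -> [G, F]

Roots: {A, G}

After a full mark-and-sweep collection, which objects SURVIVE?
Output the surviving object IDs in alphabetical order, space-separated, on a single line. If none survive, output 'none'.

Roots: A G
Mark A: refs=F, marked=A
Mark G: refs=G F, marked=A G
Mark F: refs=G C E, marked=A F G
Mark C: refs=E, marked=A C F G
Mark E: refs=null D, marked=A C E F G
Mark D: refs=A F, marked=A C D E F G
Unmarked (collected): B

Answer: A C D E F G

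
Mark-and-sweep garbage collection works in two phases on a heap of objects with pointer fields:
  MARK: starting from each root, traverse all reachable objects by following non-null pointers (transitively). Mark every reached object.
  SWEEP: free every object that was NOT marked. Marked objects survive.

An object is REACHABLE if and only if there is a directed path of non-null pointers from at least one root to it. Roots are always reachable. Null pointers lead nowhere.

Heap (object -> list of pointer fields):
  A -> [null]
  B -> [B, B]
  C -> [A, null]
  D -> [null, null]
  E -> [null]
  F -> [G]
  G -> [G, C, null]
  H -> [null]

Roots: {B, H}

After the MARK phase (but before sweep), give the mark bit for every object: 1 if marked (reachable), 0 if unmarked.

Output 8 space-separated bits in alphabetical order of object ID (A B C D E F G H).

Answer: 0 1 0 0 0 0 0 1

Derivation:
Roots: B H
Mark B: refs=B B, marked=B
Mark H: refs=null, marked=B H
Unmarked (collected): A C D E F G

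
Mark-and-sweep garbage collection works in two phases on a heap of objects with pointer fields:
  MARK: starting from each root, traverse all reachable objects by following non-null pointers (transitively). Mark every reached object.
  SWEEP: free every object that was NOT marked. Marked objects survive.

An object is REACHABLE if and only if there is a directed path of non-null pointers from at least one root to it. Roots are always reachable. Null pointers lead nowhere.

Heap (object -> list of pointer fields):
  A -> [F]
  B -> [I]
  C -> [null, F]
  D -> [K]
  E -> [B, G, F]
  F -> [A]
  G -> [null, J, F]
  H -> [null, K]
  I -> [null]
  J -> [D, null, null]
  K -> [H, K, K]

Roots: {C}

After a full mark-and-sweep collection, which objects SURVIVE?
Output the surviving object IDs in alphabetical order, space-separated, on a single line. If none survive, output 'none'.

Answer: A C F

Derivation:
Roots: C
Mark C: refs=null F, marked=C
Mark F: refs=A, marked=C F
Mark A: refs=F, marked=A C F
Unmarked (collected): B D E G H I J K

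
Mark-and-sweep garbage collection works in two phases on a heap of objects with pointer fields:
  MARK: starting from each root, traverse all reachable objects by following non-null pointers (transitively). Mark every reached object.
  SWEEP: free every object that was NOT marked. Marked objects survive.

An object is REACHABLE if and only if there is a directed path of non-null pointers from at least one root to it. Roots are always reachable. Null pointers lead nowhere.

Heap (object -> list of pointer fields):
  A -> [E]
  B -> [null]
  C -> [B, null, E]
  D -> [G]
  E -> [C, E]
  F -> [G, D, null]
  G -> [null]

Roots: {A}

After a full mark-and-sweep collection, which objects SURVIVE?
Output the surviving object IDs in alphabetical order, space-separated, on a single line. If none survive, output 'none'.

Answer: A B C E

Derivation:
Roots: A
Mark A: refs=E, marked=A
Mark E: refs=C E, marked=A E
Mark C: refs=B null E, marked=A C E
Mark B: refs=null, marked=A B C E
Unmarked (collected): D F G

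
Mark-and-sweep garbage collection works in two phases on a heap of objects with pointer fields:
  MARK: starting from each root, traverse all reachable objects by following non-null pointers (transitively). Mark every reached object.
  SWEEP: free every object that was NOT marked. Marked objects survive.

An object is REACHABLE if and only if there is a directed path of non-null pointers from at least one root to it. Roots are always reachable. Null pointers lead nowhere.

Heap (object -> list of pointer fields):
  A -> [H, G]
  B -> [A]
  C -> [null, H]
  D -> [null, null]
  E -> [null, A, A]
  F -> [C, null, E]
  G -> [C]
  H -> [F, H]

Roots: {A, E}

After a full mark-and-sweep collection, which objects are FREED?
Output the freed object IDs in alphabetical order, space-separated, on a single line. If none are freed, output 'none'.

Roots: A E
Mark A: refs=H G, marked=A
Mark E: refs=null A A, marked=A E
Mark H: refs=F H, marked=A E H
Mark G: refs=C, marked=A E G H
Mark F: refs=C null E, marked=A E F G H
Mark C: refs=null H, marked=A C E F G H
Unmarked (collected): B D

Answer: B D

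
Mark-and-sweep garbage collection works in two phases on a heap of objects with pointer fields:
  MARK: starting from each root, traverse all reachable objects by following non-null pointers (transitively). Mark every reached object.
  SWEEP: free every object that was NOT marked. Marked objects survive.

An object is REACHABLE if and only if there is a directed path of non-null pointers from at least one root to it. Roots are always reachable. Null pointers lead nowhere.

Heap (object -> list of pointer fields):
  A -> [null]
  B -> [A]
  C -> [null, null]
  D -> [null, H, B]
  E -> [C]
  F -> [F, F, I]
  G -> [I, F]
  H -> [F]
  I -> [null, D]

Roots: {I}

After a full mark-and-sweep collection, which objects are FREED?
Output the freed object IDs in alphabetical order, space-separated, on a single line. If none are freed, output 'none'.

Roots: I
Mark I: refs=null D, marked=I
Mark D: refs=null H B, marked=D I
Mark H: refs=F, marked=D H I
Mark B: refs=A, marked=B D H I
Mark F: refs=F F I, marked=B D F H I
Mark A: refs=null, marked=A B D F H I
Unmarked (collected): C E G

Answer: C E G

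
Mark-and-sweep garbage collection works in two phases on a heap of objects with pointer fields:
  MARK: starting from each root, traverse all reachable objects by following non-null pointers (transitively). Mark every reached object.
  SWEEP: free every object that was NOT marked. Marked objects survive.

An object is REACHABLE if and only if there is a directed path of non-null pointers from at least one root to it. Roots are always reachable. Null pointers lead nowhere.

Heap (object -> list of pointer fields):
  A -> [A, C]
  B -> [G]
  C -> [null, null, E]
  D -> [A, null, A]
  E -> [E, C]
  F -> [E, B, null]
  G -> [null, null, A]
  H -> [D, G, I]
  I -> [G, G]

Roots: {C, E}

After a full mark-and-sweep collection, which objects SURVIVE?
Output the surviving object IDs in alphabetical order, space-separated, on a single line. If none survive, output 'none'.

Answer: C E

Derivation:
Roots: C E
Mark C: refs=null null E, marked=C
Mark E: refs=E C, marked=C E
Unmarked (collected): A B D F G H I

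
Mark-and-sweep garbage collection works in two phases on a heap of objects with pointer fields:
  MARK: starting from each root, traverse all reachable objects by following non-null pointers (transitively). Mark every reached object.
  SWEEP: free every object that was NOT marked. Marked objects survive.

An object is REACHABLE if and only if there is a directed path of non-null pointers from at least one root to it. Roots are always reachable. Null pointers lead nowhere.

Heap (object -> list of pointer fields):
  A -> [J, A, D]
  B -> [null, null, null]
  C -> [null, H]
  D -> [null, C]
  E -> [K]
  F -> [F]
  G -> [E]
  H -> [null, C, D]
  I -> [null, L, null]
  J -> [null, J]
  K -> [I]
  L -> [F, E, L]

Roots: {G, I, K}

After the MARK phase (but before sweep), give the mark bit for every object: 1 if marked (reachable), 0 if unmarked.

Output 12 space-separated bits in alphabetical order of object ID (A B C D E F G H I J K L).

Roots: G I K
Mark G: refs=E, marked=G
Mark I: refs=null L null, marked=G I
Mark K: refs=I, marked=G I K
Mark E: refs=K, marked=E G I K
Mark L: refs=F E L, marked=E G I K L
Mark F: refs=F, marked=E F G I K L
Unmarked (collected): A B C D H J

Answer: 0 0 0 0 1 1 1 0 1 0 1 1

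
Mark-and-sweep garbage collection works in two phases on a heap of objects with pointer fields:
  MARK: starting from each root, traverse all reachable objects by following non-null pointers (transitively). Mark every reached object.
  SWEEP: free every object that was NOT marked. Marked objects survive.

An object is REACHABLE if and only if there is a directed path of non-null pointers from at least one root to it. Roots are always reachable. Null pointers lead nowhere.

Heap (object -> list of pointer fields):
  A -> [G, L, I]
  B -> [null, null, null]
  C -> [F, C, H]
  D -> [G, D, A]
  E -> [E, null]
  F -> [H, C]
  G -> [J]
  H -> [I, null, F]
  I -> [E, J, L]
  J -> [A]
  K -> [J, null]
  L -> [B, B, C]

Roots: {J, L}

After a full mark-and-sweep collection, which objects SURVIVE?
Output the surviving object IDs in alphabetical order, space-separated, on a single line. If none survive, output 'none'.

Answer: A B C E F G H I J L

Derivation:
Roots: J L
Mark J: refs=A, marked=J
Mark L: refs=B B C, marked=J L
Mark A: refs=G L I, marked=A J L
Mark B: refs=null null null, marked=A B J L
Mark C: refs=F C H, marked=A B C J L
Mark G: refs=J, marked=A B C G J L
Mark I: refs=E J L, marked=A B C G I J L
Mark F: refs=H C, marked=A B C F G I J L
Mark H: refs=I null F, marked=A B C F G H I J L
Mark E: refs=E null, marked=A B C E F G H I J L
Unmarked (collected): D K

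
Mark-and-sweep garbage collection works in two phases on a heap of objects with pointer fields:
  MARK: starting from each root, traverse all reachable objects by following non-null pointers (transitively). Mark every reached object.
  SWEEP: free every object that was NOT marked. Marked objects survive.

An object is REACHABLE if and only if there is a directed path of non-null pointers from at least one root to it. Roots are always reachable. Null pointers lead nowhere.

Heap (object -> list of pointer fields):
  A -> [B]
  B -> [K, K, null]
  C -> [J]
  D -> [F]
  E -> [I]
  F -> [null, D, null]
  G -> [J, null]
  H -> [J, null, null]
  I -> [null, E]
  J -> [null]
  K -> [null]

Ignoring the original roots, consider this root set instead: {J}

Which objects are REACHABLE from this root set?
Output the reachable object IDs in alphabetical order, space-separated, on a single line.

Answer: J

Derivation:
Roots: J
Mark J: refs=null, marked=J
Unmarked (collected): A B C D E F G H I K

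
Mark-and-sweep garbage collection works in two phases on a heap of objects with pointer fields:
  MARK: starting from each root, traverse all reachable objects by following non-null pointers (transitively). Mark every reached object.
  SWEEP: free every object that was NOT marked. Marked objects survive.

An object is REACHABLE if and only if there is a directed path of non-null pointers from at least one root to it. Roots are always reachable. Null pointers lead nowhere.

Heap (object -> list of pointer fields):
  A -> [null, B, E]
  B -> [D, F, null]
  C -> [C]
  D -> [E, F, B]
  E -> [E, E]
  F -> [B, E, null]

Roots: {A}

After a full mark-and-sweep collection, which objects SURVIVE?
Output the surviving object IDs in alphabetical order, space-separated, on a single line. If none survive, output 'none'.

Roots: A
Mark A: refs=null B E, marked=A
Mark B: refs=D F null, marked=A B
Mark E: refs=E E, marked=A B E
Mark D: refs=E F B, marked=A B D E
Mark F: refs=B E null, marked=A B D E F
Unmarked (collected): C

Answer: A B D E F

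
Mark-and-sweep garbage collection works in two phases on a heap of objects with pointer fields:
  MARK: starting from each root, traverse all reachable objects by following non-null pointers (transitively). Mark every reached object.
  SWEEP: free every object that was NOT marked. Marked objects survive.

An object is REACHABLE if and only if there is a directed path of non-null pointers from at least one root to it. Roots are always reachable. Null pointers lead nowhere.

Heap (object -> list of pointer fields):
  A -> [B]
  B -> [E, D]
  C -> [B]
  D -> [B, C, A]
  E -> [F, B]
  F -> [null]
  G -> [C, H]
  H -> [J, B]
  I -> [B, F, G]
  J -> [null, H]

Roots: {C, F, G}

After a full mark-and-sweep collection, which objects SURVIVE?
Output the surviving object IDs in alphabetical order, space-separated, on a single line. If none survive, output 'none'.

Answer: A B C D E F G H J

Derivation:
Roots: C F G
Mark C: refs=B, marked=C
Mark F: refs=null, marked=C F
Mark G: refs=C H, marked=C F G
Mark B: refs=E D, marked=B C F G
Mark H: refs=J B, marked=B C F G H
Mark E: refs=F B, marked=B C E F G H
Mark D: refs=B C A, marked=B C D E F G H
Mark J: refs=null H, marked=B C D E F G H J
Mark A: refs=B, marked=A B C D E F G H J
Unmarked (collected): I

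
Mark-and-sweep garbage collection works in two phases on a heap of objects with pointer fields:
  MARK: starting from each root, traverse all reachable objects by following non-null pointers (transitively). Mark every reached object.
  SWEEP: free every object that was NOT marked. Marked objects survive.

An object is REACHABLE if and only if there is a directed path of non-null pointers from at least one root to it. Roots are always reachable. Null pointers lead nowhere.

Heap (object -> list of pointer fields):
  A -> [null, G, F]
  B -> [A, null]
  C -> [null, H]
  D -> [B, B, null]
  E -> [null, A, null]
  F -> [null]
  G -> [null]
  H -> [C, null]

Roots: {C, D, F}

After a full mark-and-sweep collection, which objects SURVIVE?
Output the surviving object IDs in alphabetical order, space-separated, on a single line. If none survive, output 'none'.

Answer: A B C D F G H

Derivation:
Roots: C D F
Mark C: refs=null H, marked=C
Mark D: refs=B B null, marked=C D
Mark F: refs=null, marked=C D F
Mark H: refs=C null, marked=C D F H
Mark B: refs=A null, marked=B C D F H
Mark A: refs=null G F, marked=A B C D F H
Mark G: refs=null, marked=A B C D F G H
Unmarked (collected): E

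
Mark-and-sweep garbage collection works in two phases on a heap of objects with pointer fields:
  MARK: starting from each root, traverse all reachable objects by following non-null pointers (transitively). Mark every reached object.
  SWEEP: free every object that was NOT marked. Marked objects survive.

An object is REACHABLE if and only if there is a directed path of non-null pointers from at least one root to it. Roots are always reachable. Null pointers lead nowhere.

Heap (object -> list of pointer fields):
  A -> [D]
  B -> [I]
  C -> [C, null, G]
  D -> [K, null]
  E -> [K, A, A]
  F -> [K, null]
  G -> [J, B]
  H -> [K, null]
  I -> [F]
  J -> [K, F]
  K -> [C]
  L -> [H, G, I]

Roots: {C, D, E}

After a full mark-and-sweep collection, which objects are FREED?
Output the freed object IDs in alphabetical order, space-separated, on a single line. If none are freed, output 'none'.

Roots: C D E
Mark C: refs=C null G, marked=C
Mark D: refs=K null, marked=C D
Mark E: refs=K A A, marked=C D E
Mark G: refs=J B, marked=C D E G
Mark K: refs=C, marked=C D E G K
Mark A: refs=D, marked=A C D E G K
Mark J: refs=K F, marked=A C D E G J K
Mark B: refs=I, marked=A B C D E G J K
Mark F: refs=K null, marked=A B C D E F G J K
Mark I: refs=F, marked=A B C D E F G I J K
Unmarked (collected): H L

Answer: H L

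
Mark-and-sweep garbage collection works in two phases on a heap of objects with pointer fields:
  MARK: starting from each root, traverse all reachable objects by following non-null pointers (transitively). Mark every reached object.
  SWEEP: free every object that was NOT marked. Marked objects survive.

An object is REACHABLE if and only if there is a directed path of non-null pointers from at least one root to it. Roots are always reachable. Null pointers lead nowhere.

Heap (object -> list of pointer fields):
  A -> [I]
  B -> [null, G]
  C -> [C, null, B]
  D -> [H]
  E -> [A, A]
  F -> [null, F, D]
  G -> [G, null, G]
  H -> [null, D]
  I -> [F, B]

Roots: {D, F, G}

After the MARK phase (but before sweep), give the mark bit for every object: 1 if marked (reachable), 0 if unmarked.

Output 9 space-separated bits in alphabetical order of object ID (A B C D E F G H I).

Answer: 0 0 0 1 0 1 1 1 0

Derivation:
Roots: D F G
Mark D: refs=H, marked=D
Mark F: refs=null F D, marked=D F
Mark G: refs=G null G, marked=D F G
Mark H: refs=null D, marked=D F G H
Unmarked (collected): A B C E I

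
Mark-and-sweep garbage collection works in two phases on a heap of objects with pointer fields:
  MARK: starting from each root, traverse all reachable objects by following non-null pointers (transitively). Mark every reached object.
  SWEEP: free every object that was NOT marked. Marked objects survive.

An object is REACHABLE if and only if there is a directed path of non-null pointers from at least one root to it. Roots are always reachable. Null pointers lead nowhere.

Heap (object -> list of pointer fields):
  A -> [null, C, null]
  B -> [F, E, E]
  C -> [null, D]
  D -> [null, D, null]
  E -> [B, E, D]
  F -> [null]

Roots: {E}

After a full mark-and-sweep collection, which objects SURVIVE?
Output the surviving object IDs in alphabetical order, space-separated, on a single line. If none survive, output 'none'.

Roots: E
Mark E: refs=B E D, marked=E
Mark B: refs=F E E, marked=B E
Mark D: refs=null D null, marked=B D E
Mark F: refs=null, marked=B D E F
Unmarked (collected): A C

Answer: B D E F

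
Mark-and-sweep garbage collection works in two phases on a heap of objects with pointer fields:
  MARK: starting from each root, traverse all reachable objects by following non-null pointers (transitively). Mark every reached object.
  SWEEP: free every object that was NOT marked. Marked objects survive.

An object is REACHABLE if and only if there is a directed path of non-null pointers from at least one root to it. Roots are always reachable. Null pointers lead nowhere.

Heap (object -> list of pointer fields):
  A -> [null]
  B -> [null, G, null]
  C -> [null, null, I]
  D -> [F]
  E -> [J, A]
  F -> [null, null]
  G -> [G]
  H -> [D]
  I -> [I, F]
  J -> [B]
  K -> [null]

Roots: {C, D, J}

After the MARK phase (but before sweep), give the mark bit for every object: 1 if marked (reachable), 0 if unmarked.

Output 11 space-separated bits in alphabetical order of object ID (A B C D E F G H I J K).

Answer: 0 1 1 1 0 1 1 0 1 1 0

Derivation:
Roots: C D J
Mark C: refs=null null I, marked=C
Mark D: refs=F, marked=C D
Mark J: refs=B, marked=C D J
Mark I: refs=I F, marked=C D I J
Mark F: refs=null null, marked=C D F I J
Mark B: refs=null G null, marked=B C D F I J
Mark G: refs=G, marked=B C D F G I J
Unmarked (collected): A E H K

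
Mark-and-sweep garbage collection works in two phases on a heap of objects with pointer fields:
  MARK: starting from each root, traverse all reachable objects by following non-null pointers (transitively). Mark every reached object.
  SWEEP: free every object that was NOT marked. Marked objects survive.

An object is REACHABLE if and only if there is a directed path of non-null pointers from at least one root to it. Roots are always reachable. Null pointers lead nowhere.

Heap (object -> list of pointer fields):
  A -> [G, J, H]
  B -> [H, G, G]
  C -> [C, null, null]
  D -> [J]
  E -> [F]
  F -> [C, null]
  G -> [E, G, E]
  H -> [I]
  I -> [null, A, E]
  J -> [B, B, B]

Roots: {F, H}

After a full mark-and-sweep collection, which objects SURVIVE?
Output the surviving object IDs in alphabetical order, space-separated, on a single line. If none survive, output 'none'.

Answer: A B C E F G H I J

Derivation:
Roots: F H
Mark F: refs=C null, marked=F
Mark H: refs=I, marked=F H
Mark C: refs=C null null, marked=C F H
Mark I: refs=null A E, marked=C F H I
Mark A: refs=G J H, marked=A C F H I
Mark E: refs=F, marked=A C E F H I
Mark G: refs=E G E, marked=A C E F G H I
Mark J: refs=B B B, marked=A C E F G H I J
Mark B: refs=H G G, marked=A B C E F G H I J
Unmarked (collected): D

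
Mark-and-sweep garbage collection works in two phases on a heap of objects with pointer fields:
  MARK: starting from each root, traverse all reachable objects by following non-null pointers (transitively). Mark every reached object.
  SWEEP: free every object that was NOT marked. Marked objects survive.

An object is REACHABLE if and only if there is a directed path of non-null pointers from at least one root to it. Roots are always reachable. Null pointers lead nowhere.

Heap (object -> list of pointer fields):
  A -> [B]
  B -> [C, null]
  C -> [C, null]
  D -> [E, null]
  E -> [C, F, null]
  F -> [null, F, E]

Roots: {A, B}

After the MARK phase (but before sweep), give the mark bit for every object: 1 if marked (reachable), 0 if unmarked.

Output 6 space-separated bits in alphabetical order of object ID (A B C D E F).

Answer: 1 1 1 0 0 0

Derivation:
Roots: A B
Mark A: refs=B, marked=A
Mark B: refs=C null, marked=A B
Mark C: refs=C null, marked=A B C
Unmarked (collected): D E F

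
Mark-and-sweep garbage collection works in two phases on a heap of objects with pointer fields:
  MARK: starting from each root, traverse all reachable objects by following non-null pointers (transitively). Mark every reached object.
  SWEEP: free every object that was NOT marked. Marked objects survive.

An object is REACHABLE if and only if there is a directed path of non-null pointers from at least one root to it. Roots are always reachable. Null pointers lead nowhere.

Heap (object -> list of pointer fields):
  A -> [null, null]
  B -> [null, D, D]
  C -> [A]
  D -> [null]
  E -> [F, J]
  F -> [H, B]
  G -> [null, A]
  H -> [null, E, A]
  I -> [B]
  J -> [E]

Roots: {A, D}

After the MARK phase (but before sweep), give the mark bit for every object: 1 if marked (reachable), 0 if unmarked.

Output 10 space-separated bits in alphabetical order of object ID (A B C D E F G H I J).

Answer: 1 0 0 1 0 0 0 0 0 0

Derivation:
Roots: A D
Mark A: refs=null null, marked=A
Mark D: refs=null, marked=A D
Unmarked (collected): B C E F G H I J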